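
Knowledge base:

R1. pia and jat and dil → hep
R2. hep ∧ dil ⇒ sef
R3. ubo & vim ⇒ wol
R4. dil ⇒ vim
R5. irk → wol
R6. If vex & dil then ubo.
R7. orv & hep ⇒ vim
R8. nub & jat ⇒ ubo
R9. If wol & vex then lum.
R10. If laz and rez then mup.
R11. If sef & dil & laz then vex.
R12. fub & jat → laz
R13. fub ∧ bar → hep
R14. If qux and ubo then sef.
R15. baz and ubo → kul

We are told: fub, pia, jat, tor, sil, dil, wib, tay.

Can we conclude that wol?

hep  (by R1: pia, jat, dil)
sef  (by R2: hep, dil)
vim  (by R4: dil)
laz  (by R12: fub, jat)
vex  (by R11: sef, dil, laz)
ubo  (by R6: vex, dil)
wol  (by R3: ubo, vim)

Yes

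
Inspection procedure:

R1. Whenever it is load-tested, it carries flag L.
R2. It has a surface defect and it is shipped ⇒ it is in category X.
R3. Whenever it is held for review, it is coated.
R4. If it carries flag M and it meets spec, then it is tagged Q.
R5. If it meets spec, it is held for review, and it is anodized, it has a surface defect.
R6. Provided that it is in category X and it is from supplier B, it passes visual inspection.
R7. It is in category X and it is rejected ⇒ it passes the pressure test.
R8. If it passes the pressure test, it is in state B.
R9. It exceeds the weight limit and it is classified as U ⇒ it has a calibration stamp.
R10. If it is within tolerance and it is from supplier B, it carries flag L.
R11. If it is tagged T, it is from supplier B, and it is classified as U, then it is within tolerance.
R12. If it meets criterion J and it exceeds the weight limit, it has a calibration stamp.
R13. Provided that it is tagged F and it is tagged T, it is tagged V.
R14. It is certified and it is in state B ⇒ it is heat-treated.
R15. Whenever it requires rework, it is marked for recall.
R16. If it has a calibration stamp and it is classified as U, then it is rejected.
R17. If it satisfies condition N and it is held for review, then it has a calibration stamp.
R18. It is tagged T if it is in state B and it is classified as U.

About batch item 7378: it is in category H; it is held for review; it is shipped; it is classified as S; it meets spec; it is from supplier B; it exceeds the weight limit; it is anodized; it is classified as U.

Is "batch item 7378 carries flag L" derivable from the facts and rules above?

Yes

By R5 (it meets spec, it is held for review, it is anodized): it has a surface defect.
By R9 (it exceeds the weight limit, it is classified as U): it has a calibration stamp.
By R16 (it has a calibration stamp, it is classified as U): it is rejected.
By R2 (it has a surface defect, it is shipped): it is in category X.
By R7 (it is in category X, it is rejected): it passes the pressure test.
By R8 (it passes the pressure test): it is in state B.
By R18 (it is in state B, it is classified as U): it is tagged T.
By R11 (it is tagged T, it is from supplier B, it is classified as U): it is within tolerance.
By R10 (it is within tolerance, it is from supplier B): it carries flag L.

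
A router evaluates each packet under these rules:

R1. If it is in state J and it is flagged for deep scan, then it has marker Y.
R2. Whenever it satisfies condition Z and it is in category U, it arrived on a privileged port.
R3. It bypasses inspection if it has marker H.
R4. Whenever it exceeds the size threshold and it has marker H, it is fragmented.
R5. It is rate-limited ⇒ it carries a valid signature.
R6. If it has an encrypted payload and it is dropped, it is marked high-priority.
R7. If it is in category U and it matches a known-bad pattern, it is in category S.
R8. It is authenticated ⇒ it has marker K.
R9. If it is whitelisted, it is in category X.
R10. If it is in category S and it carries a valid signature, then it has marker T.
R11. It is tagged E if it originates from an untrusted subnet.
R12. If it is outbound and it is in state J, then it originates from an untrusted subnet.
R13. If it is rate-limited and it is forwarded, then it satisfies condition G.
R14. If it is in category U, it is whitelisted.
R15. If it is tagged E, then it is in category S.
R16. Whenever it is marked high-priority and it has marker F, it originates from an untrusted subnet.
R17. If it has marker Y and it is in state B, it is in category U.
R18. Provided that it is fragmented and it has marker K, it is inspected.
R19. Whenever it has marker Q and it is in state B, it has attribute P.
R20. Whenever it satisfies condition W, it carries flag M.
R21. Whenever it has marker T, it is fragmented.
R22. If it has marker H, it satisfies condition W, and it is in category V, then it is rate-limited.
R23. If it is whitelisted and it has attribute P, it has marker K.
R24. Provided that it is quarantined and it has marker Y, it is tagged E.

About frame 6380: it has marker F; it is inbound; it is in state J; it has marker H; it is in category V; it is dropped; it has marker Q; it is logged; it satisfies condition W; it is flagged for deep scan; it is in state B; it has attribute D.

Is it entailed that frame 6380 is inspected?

No

Forward chaining from the given facts derives: has marker Y, bypasses inspection, is in category U, has attribute P, carries flag M, is rate-limited, carries a valid signature, is whitelisted, has marker K, is in category X.
The only rule concluding "it is inspected" is R18, which needs "it is fragmented"; that is never established.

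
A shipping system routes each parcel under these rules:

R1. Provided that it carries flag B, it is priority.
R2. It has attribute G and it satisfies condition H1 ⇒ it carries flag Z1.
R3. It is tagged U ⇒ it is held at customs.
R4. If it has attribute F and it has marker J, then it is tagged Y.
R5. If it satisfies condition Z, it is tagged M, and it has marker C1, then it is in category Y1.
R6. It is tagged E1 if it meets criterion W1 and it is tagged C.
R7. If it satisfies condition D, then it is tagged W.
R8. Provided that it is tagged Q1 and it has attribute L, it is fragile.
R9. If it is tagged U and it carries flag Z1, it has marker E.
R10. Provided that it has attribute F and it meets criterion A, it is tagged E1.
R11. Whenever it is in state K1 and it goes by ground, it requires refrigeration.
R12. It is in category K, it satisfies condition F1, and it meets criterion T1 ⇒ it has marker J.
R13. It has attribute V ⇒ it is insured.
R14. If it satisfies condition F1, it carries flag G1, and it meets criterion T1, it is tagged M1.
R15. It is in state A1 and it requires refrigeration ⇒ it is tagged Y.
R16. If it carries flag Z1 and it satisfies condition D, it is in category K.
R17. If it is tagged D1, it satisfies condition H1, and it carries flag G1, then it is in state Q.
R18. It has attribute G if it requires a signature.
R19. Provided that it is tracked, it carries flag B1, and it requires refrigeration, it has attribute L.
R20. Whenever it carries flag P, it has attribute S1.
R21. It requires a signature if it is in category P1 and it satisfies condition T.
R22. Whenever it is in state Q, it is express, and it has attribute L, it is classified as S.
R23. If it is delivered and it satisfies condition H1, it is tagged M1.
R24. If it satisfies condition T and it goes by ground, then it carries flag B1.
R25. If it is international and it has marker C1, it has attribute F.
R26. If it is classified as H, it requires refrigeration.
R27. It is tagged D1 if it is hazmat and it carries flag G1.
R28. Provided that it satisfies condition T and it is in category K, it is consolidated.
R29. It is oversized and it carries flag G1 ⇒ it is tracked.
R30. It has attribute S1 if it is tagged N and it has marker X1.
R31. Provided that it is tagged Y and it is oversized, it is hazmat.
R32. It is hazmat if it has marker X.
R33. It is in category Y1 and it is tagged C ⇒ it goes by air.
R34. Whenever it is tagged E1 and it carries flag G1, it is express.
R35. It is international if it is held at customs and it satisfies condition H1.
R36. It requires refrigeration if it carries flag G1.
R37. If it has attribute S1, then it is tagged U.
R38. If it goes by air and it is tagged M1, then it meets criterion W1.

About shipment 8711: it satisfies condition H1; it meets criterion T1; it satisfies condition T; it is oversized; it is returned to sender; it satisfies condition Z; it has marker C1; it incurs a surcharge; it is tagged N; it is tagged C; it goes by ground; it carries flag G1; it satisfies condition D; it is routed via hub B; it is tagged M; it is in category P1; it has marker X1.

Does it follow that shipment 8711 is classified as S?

Forward chaining from the given facts derives: is in category Y1, is tagged W, requires a signature, carries flag B1, is tracked, has attribute S1, goes by air, requires refrigeration, is tagged U, is held at customs, has attribute G, has attribute L, is international, carries flag Z1, has marker E, is in category K, has attribute F, is consolidated.
The only rule concluding "it is classified as S" is R22, which needs "it is in state Q"; that is never established.

No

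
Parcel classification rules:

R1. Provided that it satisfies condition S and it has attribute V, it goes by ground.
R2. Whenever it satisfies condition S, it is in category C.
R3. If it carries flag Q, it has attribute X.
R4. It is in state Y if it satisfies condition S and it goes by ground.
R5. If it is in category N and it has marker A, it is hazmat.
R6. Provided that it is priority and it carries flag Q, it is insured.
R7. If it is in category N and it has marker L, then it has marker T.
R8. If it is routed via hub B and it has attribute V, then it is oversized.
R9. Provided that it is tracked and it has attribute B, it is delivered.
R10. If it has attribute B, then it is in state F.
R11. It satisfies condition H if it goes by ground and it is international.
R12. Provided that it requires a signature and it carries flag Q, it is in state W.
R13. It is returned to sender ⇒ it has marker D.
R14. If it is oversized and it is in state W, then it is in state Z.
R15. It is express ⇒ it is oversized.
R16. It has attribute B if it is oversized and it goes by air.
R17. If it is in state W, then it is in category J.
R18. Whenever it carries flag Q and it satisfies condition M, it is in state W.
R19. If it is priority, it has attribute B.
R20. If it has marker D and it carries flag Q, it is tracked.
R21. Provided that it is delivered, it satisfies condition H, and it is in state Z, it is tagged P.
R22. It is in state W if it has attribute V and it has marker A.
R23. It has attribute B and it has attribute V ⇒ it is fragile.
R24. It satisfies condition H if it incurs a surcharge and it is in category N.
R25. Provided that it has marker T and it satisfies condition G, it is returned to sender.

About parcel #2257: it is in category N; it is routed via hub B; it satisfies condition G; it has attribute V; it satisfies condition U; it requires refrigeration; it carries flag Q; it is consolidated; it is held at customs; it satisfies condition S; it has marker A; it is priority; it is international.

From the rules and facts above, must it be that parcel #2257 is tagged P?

No

Forward chaining from the given facts derives: goes by ground, is in category C, has attribute X, is in state Y, is hazmat, is insured, is oversized, satisfies condition H, has attribute B, is in state W, is fragile, is in state F, is in state Z, is in category J.
The only rule concluding "it is tagged P" is R21, which needs "it is delivered"; that is never established.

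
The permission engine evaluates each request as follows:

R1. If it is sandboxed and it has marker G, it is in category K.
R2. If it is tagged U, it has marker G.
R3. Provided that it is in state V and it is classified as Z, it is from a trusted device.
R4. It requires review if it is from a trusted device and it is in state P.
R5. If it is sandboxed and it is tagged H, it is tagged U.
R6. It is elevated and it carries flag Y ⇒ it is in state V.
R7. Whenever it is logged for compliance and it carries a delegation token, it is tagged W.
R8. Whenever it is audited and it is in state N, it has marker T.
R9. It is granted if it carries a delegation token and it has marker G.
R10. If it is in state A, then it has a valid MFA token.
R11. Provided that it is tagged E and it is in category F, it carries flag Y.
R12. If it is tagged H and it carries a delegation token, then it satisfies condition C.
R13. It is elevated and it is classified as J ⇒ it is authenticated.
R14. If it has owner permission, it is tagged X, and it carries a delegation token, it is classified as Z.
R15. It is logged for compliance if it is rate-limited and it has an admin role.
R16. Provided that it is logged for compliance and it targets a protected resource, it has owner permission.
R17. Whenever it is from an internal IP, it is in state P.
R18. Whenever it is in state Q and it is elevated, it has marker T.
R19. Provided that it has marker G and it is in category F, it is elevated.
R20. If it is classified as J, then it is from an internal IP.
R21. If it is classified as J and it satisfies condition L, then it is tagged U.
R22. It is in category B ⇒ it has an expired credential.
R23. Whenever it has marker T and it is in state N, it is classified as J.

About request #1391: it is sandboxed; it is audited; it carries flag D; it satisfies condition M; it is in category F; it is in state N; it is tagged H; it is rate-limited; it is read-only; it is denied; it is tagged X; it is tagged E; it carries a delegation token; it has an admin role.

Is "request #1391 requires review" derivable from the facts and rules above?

Forward chaining from the given facts derives: is tagged U, has marker T, carries flag Y, satisfies condition C, is logged for compliance, is classified as J, has marker G, is tagged W, is granted, is elevated, is from an internal IP, is in category K, is in state V, is authenticated, is in state P.
The only rule concluding "it requires review" is R4, which needs "it is from a trusted device"; that is never established.

No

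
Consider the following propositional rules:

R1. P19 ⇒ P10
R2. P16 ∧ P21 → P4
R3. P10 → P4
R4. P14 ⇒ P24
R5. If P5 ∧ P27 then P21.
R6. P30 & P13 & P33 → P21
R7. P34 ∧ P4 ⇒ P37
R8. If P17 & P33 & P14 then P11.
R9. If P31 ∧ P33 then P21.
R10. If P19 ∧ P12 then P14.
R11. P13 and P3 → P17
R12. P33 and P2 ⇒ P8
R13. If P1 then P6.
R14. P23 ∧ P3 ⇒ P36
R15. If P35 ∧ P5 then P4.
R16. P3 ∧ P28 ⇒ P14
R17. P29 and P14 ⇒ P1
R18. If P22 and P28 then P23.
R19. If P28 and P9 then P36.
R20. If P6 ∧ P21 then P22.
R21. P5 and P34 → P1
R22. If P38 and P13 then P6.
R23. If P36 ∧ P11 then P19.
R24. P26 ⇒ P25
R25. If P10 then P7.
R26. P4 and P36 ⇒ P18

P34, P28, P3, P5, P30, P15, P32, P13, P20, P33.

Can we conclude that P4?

Yes

P21  (by R6: P30, P13, P33)
P17  (by R11: P13, P3)
P14  (by R16: P3, P28)
P1  (by R21: P5, P34)
P11  (by R8: P17, P33, P14)
P6  (by R13: P1)
P22  (by R20: P6, P21)
P23  (by R18: P22, P28)
P36  (by R14: P23, P3)
P19  (by R23: P36, P11)
P10  (by R1: P19)
P4  (by R3: P10)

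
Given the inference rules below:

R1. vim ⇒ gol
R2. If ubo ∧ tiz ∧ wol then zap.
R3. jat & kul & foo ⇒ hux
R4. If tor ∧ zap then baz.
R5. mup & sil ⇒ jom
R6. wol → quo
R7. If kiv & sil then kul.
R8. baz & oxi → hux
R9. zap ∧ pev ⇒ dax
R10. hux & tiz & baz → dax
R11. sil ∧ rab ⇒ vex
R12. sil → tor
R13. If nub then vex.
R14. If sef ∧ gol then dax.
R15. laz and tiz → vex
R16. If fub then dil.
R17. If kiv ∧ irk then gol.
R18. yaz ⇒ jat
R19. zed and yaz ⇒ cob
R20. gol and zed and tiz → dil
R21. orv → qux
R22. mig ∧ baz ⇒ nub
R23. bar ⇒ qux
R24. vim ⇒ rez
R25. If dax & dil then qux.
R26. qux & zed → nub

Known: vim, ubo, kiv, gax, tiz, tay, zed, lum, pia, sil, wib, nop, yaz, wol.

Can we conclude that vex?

No

Forward chaining from the given facts derives: gol, zap, quo, kul, tor, jat, cob, dil, rez, baz.
Rules concluding vex: R11 needs rab; R13 needs nub; R15 needs laz — none of these are established.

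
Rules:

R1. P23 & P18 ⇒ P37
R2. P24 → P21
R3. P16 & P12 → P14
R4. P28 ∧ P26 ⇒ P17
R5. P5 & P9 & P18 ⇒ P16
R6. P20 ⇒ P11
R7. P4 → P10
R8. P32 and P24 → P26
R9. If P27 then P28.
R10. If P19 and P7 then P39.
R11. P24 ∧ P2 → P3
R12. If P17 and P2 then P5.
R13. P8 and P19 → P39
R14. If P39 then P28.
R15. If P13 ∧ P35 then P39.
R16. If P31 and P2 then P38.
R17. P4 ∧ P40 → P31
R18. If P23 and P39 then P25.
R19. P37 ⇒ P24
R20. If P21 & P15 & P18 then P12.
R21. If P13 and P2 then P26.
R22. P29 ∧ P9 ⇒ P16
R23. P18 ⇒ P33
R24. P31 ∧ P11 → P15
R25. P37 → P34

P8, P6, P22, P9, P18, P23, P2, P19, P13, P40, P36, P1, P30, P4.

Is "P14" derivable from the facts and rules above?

No

Forward chaining from the given facts derives: P37, P10, P39, P28, P31, P25, P24, P26, P33, P34, P21, P17, P3, P5, P38, P16.
The only rule concluding P14 is R3, which needs P12; that is never established.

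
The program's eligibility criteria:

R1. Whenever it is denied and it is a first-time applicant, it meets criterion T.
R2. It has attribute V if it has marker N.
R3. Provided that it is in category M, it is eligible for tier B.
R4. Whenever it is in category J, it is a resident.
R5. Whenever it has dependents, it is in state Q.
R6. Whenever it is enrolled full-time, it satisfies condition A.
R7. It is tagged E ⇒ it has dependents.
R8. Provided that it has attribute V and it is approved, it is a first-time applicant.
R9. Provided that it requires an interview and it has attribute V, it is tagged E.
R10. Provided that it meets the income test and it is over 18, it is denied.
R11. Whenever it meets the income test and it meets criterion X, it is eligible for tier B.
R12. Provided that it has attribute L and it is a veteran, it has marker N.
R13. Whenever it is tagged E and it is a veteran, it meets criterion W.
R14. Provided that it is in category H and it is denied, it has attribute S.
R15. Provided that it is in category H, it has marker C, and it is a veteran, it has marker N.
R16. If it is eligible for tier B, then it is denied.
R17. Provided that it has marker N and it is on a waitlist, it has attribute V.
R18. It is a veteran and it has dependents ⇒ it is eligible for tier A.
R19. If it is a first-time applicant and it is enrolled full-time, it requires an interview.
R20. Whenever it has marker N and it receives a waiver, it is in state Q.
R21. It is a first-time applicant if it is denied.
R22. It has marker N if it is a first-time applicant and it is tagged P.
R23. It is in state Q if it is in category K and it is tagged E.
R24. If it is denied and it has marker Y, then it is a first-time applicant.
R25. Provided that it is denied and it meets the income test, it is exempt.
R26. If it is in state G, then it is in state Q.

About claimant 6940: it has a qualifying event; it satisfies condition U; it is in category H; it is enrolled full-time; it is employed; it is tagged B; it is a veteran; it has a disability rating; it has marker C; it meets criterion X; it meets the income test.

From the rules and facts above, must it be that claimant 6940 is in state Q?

By R11 (it meets the income test, it meets criterion X): it is eligible for tier B.
By R15 (it is in category H, it has marker C, it is a veteran): it has marker N.
By R16 (it is eligible for tier B): it is denied.
By R21 (it is denied): it is a first-time applicant.
By R2 (it has marker N): it has attribute V.
By R19 (it is a first-time applicant, it is enrolled full-time): it requires an interview.
By R9 (it requires an interview, it has attribute V): it is tagged E.
By R7 (it is tagged E): it has dependents.
By R5 (it has dependents): it is in state Q.

Yes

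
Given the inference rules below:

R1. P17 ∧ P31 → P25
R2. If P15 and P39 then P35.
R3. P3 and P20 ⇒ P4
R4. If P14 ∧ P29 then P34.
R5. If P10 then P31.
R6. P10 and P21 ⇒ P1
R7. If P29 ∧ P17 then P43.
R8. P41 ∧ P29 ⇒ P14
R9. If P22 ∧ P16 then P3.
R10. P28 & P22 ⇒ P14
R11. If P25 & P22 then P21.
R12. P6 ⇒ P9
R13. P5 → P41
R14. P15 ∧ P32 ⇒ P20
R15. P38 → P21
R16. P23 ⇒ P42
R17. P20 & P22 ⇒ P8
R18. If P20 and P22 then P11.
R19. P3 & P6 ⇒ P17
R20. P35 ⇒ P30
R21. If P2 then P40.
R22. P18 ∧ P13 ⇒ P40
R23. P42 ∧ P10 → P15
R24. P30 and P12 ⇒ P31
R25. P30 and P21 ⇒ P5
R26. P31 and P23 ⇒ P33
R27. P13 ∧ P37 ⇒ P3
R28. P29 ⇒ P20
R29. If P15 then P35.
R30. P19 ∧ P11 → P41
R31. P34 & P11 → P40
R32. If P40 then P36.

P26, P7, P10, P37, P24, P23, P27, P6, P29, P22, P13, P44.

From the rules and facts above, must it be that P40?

P31  (by R5: P10)
P42  (by R16: P23)
P15  (by R23: P42, P10)
P3  (by R27: P13, P37)
P20  (by R28: P29)
P35  (by R29: P15)
P11  (by R18: P20, P22)
P17  (by R19: P3, P6)
P30  (by R20: P35)
P25  (by R1: P17, P31)
P21  (by R11: P25, P22)
P5  (by R25: P30, P21)
P41  (by R13: P5)
P14  (by R8: P41, P29)
P34  (by R4: P14, P29)
P40  (by R31: P34, P11)

Yes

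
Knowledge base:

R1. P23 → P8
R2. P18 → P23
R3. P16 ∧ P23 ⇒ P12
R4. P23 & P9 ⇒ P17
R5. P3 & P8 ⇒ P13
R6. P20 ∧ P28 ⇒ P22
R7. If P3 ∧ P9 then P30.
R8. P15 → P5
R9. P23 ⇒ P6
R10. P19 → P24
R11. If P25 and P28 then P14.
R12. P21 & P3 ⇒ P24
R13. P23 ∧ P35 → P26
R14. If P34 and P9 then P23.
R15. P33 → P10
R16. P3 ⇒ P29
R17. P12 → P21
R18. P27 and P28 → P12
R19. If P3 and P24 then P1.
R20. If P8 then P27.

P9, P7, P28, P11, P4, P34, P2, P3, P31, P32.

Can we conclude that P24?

P23  (by R14: P34, P9)
P8  (by R1: P23)
P27  (by R20: P8)
P12  (by R18: P27, P28)
P21  (by R17: P12)
P24  (by R12: P21, P3)

Yes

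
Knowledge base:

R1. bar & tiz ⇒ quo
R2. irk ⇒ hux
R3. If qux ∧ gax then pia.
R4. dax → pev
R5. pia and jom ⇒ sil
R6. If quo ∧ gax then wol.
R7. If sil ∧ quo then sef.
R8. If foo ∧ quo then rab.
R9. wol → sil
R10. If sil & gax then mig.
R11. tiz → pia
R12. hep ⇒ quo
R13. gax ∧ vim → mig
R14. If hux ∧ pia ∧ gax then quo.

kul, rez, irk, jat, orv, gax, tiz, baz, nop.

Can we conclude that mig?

hux  (by R2: irk)
pia  (by R11: tiz)
quo  (by R14: hux, pia, gax)
wol  (by R6: quo, gax)
sil  (by R9: wol)
mig  (by R10: sil, gax)

Yes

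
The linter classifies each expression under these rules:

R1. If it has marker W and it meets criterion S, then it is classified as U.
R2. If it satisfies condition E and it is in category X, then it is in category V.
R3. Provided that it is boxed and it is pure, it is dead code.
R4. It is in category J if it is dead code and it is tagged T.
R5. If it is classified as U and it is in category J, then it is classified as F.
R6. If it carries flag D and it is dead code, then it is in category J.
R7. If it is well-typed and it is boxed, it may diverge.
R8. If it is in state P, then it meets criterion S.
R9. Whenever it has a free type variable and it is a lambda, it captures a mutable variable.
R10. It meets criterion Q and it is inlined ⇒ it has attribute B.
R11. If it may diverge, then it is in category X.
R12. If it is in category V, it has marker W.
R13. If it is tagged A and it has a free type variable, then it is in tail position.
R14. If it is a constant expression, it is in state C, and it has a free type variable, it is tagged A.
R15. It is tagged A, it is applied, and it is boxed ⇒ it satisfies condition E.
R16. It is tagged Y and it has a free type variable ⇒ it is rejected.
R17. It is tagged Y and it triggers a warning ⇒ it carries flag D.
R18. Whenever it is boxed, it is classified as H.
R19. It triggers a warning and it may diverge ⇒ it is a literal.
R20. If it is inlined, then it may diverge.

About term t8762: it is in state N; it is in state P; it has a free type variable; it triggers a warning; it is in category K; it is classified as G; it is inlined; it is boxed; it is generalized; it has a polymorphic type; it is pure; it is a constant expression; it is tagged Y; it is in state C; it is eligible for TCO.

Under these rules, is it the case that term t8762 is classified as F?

Forward chaining from the given facts derives: is dead code, meets criterion S, is tagged A, is rejected, carries flag D, is classified as H, may diverge, is in category J, is in category X, is in tail position, is a literal.
The only rule concluding "it is classified as F" is R5, which needs "it is classified as U"; that is never established.

No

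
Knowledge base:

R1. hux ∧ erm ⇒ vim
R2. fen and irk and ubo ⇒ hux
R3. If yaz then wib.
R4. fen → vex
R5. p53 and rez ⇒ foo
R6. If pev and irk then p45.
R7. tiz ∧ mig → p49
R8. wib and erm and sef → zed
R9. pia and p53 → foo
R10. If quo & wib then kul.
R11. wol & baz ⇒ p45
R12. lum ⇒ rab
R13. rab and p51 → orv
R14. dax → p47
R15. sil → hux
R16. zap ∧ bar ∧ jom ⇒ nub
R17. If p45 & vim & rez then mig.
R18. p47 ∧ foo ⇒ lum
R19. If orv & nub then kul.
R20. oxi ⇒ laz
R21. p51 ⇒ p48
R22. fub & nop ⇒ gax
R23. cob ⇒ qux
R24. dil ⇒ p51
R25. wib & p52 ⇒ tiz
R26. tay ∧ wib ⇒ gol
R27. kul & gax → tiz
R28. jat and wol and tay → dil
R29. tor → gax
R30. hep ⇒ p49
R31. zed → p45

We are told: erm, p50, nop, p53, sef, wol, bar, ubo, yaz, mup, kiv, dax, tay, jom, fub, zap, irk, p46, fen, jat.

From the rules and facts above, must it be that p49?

No

Forward chaining from the given facts derives: hux, wib, vex, zed, p47, nub, gax, gol, dil, p45, vim, p51, p48.
Rules concluding p49: R7 needs tiz; R30 needs hep — none of these are established.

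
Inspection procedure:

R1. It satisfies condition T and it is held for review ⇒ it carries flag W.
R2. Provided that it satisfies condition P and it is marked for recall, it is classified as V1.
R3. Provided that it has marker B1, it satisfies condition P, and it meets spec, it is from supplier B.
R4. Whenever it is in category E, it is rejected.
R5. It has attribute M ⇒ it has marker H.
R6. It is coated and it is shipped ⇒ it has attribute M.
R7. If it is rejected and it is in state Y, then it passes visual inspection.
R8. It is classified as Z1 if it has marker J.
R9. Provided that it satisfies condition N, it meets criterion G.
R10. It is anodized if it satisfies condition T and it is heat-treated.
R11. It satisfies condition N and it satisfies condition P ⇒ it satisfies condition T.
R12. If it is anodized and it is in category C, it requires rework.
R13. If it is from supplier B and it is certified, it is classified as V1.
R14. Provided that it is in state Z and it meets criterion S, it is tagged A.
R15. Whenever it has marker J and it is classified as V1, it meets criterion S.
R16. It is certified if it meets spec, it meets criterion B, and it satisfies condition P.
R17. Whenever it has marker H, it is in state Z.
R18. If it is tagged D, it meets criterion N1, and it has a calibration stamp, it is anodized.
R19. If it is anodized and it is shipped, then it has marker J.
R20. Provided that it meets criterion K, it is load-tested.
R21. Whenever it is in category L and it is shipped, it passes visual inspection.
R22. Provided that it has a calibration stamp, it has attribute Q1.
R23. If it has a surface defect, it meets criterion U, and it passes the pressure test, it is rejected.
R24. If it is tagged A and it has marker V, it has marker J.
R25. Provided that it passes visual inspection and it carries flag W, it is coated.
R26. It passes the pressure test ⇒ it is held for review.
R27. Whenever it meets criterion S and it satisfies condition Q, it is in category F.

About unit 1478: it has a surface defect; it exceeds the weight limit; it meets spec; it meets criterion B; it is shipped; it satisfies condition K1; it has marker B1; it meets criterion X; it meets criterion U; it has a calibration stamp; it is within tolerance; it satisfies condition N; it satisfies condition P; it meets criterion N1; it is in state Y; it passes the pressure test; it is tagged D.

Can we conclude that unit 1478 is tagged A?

Yes

By R3 (it has marker B1, it satisfies condition P, it meets spec): it is from supplier B.
By R11 (it satisfies condition N, it satisfies condition P): it satisfies condition T.
By R16 (it meets spec, it meets criterion B, it satisfies condition P): it is certified.
By R18 (it is tagged D, it meets criterion N1, it has a calibration stamp): it is anodized.
By R19 (it is anodized, it is shipped): it has marker J.
By R23 (it has a surface defect, it meets criterion U, it passes the pressure test): it is rejected.
By R26 (it passes the pressure test): it is held for review.
By R1 (it satisfies condition T, it is held for review): it carries flag W.
By R7 (it is rejected, it is in state Y): it passes visual inspection.
By R13 (it is from supplier B, it is certified): it is classified as V1.
By R15 (it has marker J, it is classified as V1): it meets criterion S.
By R25 (it passes visual inspection, it carries flag W): it is coated.
By R6 (it is coated, it is shipped): it has attribute M.
By R5 (it has attribute M): it has marker H.
By R17 (it has marker H): it is in state Z.
By R14 (it is in state Z, it meets criterion S): it is tagged A.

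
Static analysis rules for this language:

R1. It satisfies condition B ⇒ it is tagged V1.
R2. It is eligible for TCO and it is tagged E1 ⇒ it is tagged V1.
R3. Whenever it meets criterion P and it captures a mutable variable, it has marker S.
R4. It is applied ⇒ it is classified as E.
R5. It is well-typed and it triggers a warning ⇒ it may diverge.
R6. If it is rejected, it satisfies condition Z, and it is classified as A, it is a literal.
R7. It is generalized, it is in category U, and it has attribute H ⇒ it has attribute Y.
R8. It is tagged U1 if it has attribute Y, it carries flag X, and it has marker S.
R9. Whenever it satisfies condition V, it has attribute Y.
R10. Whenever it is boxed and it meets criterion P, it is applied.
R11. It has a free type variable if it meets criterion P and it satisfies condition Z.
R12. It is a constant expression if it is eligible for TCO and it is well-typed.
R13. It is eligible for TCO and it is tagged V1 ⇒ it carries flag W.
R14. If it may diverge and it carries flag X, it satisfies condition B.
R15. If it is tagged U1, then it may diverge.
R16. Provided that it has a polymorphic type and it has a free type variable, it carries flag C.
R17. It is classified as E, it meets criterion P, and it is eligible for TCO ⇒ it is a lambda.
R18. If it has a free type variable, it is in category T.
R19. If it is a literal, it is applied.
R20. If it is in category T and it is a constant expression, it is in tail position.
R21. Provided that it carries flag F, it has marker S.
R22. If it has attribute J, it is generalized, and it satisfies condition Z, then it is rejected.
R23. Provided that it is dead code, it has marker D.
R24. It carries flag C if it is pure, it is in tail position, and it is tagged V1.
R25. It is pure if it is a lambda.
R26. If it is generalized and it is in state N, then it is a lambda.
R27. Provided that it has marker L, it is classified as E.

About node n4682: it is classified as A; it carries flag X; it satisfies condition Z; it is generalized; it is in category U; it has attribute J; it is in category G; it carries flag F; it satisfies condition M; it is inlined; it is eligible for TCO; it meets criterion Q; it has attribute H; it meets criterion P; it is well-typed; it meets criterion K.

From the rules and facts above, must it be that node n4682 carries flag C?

Yes

By R7 (it is generalized, it is in category U, it has attribute H): it has attribute Y.
By R11 (it meets criterion P, it satisfies condition Z): it has a free type variable.
By R12 (it is eligible for TCO, it is well-typed): it is a constant expression.
By R18 (it has a free type variable): it is in category T.
By R20 (it is in category T, it is a constant expression): it is in tail position.
By R21 (it carries flag F): it has marker S.
By R22 (it has attribute J, it is generalized, it satisfies condition Z): it is rejected.
By R6 (it is rejected, it satisfies condition Z, it is classified as A): it is a literal.
By R8 (it has attribute Y, it carries flag X, it has marker S): it is tagged U1.
By R15 (it is tagged U1): it may diverge.
By R19 (it is a literal): it is applied.
By R4 (it is applied): it is classified as E.
By R14 (it may diverge, it carries flag X): it satisfies condition B.
By R17 (it is classified as E, it meets criterion P, it is eligible for TCO): it is a lambda.
By R25 (it is a lambda): it is pure.
By R1 (it satisfies condition B): it is tagged V1.
By R24 (it is pure, it is in tail position, it is tagged V1): it carries flag C.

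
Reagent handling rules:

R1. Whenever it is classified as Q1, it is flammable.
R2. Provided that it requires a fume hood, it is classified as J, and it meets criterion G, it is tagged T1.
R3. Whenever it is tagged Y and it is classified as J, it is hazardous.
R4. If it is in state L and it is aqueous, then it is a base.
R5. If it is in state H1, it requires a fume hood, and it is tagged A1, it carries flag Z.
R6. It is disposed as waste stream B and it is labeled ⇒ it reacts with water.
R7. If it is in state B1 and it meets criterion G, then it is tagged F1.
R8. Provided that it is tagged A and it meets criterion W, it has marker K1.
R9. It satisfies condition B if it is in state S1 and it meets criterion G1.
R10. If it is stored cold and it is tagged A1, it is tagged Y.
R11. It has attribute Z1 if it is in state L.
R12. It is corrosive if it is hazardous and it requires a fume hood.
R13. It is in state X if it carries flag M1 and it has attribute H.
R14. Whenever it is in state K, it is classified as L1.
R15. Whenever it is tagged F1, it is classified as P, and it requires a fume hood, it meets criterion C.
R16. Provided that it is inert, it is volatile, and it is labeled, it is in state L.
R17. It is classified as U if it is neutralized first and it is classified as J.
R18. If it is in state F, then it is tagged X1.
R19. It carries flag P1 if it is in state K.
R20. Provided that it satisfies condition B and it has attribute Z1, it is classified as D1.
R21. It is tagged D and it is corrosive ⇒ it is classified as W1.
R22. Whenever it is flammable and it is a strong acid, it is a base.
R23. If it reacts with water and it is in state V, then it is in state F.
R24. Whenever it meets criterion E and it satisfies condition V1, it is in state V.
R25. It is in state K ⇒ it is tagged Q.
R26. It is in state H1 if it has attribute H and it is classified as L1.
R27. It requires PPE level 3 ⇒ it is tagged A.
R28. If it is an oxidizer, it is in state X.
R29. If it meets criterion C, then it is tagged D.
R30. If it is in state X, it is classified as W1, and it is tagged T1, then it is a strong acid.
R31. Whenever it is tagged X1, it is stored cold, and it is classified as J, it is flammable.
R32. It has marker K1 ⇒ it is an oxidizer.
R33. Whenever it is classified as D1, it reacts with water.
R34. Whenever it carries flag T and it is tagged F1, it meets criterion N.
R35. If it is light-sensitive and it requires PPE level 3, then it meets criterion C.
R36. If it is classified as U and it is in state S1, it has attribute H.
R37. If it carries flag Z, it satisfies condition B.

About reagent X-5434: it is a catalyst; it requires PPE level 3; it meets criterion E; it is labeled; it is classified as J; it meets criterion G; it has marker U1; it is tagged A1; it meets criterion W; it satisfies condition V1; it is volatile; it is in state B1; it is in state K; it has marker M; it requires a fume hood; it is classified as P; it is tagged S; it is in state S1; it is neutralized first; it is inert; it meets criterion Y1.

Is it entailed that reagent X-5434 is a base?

Forward chaining from the given facts derives: is tagged T1, is tagged F1, is classified as L1, meets criterion C, is in state L, is classified as U, carries flag P1, is in state V, is tagged Q, is tagged A, is tagged D, has attribute H, has marker K1, has attribute Z1, is in state H1, is an oxidizer, carries flag Z, is in state X, satisfies condition B, is classified as D1, reacts with water, is in state F, is tagged X1.
Rules concluding "it is a base": R4 needs "it is aqueous"; R22 needs "it is flammable" — none of these are established.

No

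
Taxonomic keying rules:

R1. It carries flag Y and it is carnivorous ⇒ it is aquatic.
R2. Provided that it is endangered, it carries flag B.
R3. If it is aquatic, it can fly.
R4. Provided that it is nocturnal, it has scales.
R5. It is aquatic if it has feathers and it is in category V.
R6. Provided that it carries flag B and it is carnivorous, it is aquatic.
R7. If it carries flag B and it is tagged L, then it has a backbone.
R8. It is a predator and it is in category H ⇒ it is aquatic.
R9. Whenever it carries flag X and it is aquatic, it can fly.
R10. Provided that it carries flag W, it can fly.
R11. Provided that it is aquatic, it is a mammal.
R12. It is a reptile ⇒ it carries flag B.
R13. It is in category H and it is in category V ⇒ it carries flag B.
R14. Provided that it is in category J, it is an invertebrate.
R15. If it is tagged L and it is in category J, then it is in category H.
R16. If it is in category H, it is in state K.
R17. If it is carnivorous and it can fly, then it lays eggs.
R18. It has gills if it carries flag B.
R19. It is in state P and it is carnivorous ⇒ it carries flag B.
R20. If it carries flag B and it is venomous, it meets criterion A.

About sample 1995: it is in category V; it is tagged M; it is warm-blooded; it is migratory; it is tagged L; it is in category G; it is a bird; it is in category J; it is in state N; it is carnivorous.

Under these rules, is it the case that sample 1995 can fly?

Yes

By R15 (it is tagged L, it is in category J): it is in category H.
By R13 (it is in category H, it is in category V): it carries flag B.
By R6 (it carries flag B, it is carnivorous): it is aquatic.
By R3 (it is aquatic): it can fly.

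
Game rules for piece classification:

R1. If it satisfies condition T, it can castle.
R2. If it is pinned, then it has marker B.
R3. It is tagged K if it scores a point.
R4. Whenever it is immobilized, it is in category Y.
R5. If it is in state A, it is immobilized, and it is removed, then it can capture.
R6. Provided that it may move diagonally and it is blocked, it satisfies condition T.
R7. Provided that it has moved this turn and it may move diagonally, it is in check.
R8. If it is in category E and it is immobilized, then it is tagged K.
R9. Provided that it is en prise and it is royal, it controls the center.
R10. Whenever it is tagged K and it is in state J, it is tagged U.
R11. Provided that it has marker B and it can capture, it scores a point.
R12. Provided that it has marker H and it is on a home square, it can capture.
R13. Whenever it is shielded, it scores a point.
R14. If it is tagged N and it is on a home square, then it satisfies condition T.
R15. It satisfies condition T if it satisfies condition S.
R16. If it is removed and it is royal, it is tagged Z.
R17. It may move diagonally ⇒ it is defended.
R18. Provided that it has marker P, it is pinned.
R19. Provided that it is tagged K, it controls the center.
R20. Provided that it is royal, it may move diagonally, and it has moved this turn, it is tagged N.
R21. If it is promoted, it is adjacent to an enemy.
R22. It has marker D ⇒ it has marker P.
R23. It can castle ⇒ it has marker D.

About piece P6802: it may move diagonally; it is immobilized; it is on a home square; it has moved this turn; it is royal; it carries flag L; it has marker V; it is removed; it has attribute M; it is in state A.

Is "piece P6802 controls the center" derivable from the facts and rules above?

By R5 (it is in state A, it is immobilized, it is removed): it can capture.
By R20 (it is royal, it may move diagonally, it has moved this turn): it is tagged N.
By R14 (it is tagged N, it is on a home square): it satisfies condition T.
By R1 (it satisfies condition T): it can castle.
By R23 (it can castle): it has marker D.
By R22 (it has marker D): it has marker P.
By R18 (it has marker P): it is pinned.
By R2 (it is pinned): it has marker B.
By R11 (it has marker B, it can capture): it scores a point.
By R3 (it scores a point): it is tagged K.
By R19 (it is tagged K): it controls the center.

Yes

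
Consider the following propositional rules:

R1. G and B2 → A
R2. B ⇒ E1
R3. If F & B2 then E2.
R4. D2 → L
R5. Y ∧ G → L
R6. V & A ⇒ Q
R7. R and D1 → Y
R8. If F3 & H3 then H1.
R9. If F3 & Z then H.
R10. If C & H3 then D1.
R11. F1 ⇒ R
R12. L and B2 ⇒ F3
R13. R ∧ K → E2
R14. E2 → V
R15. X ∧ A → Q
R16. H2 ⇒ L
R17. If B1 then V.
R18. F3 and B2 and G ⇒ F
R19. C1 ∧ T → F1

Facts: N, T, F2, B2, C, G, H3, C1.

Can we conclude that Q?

A  (by R1: G, B2)
D1  (by R10: C, H3)
F1  (by R19: C1, T)
R  (by R11: F1)
Y  (by R7: R, D1)
L  (by R5: Y, G)
F3  (by R12: L, B2)
F  (by R18: F3, B2, G)
E2  (by R3: F, B2)
V  (by R14: E2)
Q  (by R6: V, A)

Yes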